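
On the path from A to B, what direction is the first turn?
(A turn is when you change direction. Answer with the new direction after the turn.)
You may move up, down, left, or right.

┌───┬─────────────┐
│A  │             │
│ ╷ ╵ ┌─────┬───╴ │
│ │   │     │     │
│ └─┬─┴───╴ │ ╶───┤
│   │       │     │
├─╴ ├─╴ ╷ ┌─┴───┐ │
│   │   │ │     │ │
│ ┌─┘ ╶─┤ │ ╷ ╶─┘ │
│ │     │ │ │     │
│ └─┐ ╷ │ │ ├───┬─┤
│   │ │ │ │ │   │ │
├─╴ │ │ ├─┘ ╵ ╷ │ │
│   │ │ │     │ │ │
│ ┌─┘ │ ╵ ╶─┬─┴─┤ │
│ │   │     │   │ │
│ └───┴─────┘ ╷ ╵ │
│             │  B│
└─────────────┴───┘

Directions: down, down, right, down, left, down, down, right, down, left, down, down, right, right, right, right, right, right, up, right, down, right
First turn direction: right

Solution:

┌───┬─────────────┐
│A  │             │
│ ╷ ╵ ┌─────┬───╴ │
│↓│   │     │     │
│ └─┬─┴───╴ │ ╶───┤
│↳ ↓│       │     │
├─╴ ├─╴ ╷ ┌─┴───┐ │
│↓ ↲│   │ │     │ │
│ ┌─┘ ╶─┤ │ ╷ ╶─┘ │
│↓│     │ │ │     │
│ └─┐ ╷ │ │ ├───┬─┤
│↳ ↓│ │ │ │ │   │ │
├─╴ │ │ ├─┘ ╵ ╷ │ │
│↓ ↲│ │ │     │ │ │
│ ┌─┘ │ ╵ ╶─┬─┴─┤ │
│↓│   │     │↱ ↓│ │
│ └───┴─────┘ ╷ ╵ │
│↳ → → → → → ↑│↳ B│
└─────────────┴───┘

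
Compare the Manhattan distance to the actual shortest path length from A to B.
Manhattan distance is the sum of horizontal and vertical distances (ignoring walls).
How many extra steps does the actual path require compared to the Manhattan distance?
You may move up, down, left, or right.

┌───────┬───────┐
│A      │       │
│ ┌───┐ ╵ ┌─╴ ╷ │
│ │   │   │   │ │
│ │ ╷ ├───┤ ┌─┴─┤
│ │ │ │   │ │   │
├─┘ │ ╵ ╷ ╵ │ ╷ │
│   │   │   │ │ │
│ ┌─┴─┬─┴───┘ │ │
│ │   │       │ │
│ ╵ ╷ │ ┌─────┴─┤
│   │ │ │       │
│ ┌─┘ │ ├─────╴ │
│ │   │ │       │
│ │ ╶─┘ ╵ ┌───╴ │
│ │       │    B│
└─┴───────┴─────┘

Manhattan distance: |7 - 0| + |7 - 0| = 14
Actual path length: 40
Extra steps: 40 - 14 = 26

Solution:

┌───────┬───────┐
│A → → ↓│↱ → ↓  │
│ ┌───┐ ╵ ┌─╴ ╷ │
│ │↓ ↰│↳ ↑│↓ ↲│ │
│ │ ╷ ├───┤ ┌─┴─┤
│ │↓│↑│↓ ↰│↓│   │
├─┘ │ ╵ ╷ ╵ │ ╷ │
│↓ ↲│↑ ↲│↑ ↲│ │ │
│ ┌─┴─┬─┴───┘ │ │
│↓│↱ ↓│       │ │
│ ╵ ╷ │ ┌─────┴─┤
│↳ ↑│↓│ │       │
│ ┌─┘ │ ├─────╴ │
│ │↓ ↲│ │↱ → → ↓│
│ │ ╶─┘ ╵ ┌───╴ │
│ │↳ → → ↑│    B│
└─┴───────┴─────┘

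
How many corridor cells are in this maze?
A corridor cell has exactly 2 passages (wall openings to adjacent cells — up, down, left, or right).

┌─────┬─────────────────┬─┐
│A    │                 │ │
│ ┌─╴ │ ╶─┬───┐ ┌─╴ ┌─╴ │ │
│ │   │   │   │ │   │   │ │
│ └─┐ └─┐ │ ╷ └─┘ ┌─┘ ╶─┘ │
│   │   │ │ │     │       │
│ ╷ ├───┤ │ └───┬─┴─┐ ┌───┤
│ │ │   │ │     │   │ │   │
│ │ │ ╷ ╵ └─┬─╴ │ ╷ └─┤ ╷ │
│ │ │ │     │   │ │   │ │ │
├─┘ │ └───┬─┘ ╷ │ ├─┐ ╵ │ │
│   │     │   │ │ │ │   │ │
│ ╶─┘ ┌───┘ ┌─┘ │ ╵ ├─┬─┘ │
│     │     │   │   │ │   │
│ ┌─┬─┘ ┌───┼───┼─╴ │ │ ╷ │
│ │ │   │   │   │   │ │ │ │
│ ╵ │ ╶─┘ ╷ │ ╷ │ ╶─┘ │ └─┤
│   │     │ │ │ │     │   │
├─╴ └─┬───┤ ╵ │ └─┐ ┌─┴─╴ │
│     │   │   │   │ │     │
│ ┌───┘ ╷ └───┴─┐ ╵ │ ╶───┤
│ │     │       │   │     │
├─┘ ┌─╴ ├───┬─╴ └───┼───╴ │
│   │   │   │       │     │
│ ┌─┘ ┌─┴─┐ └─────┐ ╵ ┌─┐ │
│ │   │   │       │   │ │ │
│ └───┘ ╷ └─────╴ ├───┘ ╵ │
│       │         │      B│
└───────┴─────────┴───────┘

Counting cells with exactly 2 passages:
Total corridor cells: 143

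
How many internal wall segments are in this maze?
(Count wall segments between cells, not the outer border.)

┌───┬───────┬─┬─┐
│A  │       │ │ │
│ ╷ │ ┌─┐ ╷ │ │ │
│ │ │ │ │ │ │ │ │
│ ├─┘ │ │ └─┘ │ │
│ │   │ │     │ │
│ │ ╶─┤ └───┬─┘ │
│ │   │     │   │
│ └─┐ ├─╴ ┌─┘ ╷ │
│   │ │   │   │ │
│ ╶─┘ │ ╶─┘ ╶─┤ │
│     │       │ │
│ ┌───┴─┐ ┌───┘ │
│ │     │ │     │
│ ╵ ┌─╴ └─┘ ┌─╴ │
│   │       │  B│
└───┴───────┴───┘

Counting internal wall segments:
Total internal walls: 49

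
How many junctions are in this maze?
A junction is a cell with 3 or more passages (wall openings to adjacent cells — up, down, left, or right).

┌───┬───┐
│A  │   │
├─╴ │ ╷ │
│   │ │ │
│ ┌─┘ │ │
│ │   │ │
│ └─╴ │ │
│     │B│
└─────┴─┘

Checking each cell for number of passages:

Junctions found (3+ passages):
  (2, 2): 3 passages
Total junctions: 1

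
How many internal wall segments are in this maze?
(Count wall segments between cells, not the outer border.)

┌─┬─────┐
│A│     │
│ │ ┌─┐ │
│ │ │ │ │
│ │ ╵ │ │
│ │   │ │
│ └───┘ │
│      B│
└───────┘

Counting internal wall segments:
Total internal walls: 9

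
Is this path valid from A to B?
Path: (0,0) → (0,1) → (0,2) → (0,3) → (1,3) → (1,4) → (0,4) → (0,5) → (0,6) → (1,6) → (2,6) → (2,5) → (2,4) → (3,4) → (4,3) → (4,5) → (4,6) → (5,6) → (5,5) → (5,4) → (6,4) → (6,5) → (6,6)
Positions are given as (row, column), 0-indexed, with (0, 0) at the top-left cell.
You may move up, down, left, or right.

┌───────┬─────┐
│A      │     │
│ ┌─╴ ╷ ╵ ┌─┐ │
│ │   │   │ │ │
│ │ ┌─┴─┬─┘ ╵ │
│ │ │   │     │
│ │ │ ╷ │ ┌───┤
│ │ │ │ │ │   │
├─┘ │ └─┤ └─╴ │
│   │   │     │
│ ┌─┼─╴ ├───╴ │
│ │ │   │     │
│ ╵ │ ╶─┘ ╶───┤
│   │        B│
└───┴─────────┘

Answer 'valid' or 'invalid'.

Checking path validity:
Result: Invalid move at step 14: cannot move from (3, 4) to (4, 3).

invalid

Correct solution:

┌───────┬─────┐
│A → → ↓│↱ → ↓│
│ ┌─╴ ╷ ╵ ┌─┐ │
│ │   │↳ ↑│ │↓│
│ │ ┌─┴─┬─┘ ╵ │
│ │ │   │↓ ← ↲│
│ │ │ ╷ │ ┌───┤
│ │ │ │ │↓│   │
├─┘ │ └─┤ └─╴ │
│   │   │↳ → ↓│
│ ┌─┼─╴ ├───╴ │
│ │ │   │↓ ← ↲│
│ ╵ │ ╶─┘ ╶───┤
│   │    ↳ → B│
└───┴─────────┘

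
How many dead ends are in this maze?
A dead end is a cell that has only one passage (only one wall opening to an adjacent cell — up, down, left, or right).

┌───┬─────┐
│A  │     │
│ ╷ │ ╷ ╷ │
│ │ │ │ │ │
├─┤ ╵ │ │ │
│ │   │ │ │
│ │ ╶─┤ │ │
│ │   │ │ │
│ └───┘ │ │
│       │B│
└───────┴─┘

Checking each cell for number of passages:

Dead ends found at positions:
  (1, 0)
  (2, 0)
  (3, 2)
  (4, 4)
Total dead ends: 4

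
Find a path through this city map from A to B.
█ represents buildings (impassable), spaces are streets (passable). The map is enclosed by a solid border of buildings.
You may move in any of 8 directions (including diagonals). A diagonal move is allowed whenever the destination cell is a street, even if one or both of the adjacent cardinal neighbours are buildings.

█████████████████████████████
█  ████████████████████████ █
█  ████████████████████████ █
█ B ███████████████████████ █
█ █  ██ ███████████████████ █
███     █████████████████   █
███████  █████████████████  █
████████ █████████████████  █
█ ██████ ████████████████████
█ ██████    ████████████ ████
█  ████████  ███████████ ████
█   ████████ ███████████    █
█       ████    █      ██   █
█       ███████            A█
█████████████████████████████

Finding the shortest path from A to B:
Movement: 8-directional
Path length: 26 steps
Directions: left → left → left → left → left → left → left → left → left → left → left → left → up-left → left → up-left → up-left → up-left → left → up-left → up → up-left → up-left → left → left → up-left → up-left

Solution:

█████████████████████████████
█  ████████████████████████ █
█  ████████████████████████ █
█ B ███████████████████████ █
█ █↖ ██ ███████████████████ █
███ ↖←← █████████████████   █
███████↖ █████████████████  █
████████↖█████████████████  █
█ ██████↑████████████████████
█ ██████ ↖← ████████████ ████
█  ████████↖ ███████████ ████
█   ████████↖███████████    █
█       ████ ↖← █      ██   █
█       ███████↖←←←←←←←←←←←A█
█████████████████████████████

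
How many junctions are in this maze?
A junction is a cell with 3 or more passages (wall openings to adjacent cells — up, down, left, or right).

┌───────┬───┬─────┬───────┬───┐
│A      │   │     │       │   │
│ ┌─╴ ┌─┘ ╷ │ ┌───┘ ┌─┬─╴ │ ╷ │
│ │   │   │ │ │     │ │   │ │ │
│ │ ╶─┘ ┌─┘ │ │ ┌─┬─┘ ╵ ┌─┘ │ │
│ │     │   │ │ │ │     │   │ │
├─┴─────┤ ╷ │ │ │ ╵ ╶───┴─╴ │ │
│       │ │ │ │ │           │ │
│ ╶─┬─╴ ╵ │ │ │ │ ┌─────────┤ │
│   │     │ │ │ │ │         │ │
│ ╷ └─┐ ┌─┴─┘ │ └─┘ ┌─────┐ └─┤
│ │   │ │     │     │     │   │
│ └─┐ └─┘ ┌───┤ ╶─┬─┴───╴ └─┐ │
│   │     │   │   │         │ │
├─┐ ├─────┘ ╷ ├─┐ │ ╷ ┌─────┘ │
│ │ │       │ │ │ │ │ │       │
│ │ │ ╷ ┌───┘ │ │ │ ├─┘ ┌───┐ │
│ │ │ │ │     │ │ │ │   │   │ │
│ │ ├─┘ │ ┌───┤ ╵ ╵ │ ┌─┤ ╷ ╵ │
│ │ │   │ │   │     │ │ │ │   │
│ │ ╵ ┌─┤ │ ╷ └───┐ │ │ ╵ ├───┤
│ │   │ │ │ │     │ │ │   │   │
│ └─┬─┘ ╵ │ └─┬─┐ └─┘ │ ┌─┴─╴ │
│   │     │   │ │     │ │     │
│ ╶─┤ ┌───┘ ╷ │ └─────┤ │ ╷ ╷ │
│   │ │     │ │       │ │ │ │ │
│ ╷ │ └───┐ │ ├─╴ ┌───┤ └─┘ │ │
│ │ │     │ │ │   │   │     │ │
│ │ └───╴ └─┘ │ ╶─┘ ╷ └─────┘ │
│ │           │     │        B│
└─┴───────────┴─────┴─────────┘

Checking each cell for number of passages:

Junctions found (3+ passages):
  (0, 2): 3 passages
  (2, 5): 3 passages
  (2, 10): 3 passages
  (2, 13): 3 passages
  (3, 8): 3 passages
  (3, 9): 3 passages
  (4, 0): 3 passages
  (4, 3): 4 passages
  (5, 7): 3 passages
  (6, 10): 3 passages
  (6, 12): 3 passages
  (7, 3): 3 passages
  (7, 14): 3 passages
  (9, 8): 3 passages
  (9, 9): 3 passages
  (10, 11): 3 passages
  (11, 0): 3 passages
  (11, 3): 3 passages
  (11, 5): 3 passages
  (11, 13): 3 passages
  (11, 14): 3 passages
  (12, 0): 3 passages
  (12, 5): 3 passages
  (12, 8): 3 passages
  (14, 4): 3 passages
Total junctions: 25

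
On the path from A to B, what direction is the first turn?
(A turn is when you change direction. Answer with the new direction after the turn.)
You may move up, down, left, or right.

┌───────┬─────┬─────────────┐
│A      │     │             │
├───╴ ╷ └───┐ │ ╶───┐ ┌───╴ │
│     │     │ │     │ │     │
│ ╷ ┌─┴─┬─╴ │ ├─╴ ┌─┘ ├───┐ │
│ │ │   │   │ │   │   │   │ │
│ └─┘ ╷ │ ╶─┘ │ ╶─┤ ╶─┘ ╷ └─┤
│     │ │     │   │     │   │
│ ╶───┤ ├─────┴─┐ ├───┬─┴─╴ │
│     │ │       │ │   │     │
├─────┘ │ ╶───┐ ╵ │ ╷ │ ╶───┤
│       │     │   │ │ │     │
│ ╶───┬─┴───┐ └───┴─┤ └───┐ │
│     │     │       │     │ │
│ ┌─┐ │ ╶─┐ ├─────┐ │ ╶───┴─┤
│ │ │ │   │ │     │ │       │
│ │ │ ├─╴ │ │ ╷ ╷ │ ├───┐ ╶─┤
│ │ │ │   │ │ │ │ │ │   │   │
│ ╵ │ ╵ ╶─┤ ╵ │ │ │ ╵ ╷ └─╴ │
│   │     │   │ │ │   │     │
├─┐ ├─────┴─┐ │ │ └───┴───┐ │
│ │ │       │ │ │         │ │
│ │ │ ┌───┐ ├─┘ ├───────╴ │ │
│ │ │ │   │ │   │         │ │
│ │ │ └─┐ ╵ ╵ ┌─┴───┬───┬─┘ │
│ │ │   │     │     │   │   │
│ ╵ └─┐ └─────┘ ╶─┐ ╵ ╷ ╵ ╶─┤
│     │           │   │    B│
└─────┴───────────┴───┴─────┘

Directions: right, right, down, left, left, down, down, right, right, up, right, down, down, down, left, left, left, down, right, right, down, down, down, right, up, right, up, left, up, right, right, down, down, down, right, up, up, right, down, down, down, down, left, down, left, up, up, left, left, left, down, down, right, down, right, right, right, right, up, right, right, down, right, up, right, down, right, right
First turn direction: down

Solution:

┌───────┬─────┬─────────────┐
│A → ↓  │     │             │
├───╴ ╷ └───┐ │ ╶───┐ ┌───╴ │
│↓ ← ↲│     │ │     │ │     │
│ ╷ ┌─┴─┬─╴ │ ├─╴ ┌─┘ ├───┐ │
│↓│ │↱ ↓│   │ │   │   │   │ │
│ └─┘ ╷ │ ╶─┘ │ ╶─┤ ╶─┘ ╷ └─┤
│↳ → ↑│↓│     │   │     │   │
│ ╶───┤ ├─────┴─┐ ├───┬─┴─╴ │
│     │↓│       │ │   │     │
├─────┘ │ ╶───┐ ╵ │ ╷ │ ╶───┤
│↓ ← ← ↲│     │   │ │ │     │
│ ╶───┬─┴───┐ └───┴─┤ └───┐ │
│↳ → ↓│↱ → ↓│       │     │ │
│ ┌─┐ │ ╶─┐ ├─────┐ │ ╶───┴─┤
│ │ │↓│↑ ↰│↓│↱ ↓  │ │       │
│ │ │ ├─╴ │ │ ╷ ╷ │ ├───┐ ╶─┤
│ │ │↓│↱ ↑│↓│↑│↓│ │ │   │   │
│ ╵ │ ╵ ╶─┤ ╵ │ │ │ ╵ ╷ └─╴ │
│   │↳ ↑  │↳ ↑│↓│ │   │     │
├─┐ ├─────┴─┐ │ │ └───┴───┐ │
│ │ │↓ ← ← ↰│ │↓│         │ │
│ │ │ ┌───┐ ├─┘ ├───────╴ │ │
│ │ │↓│   │↑│↓ ↲│         │ │
│ │ │ └─┐ ╵ ╵ ┌─┴───┬───┬─┘ │
│ │ │↳ ↓│  ↑ ↲│↱ → ↓│↱ ↓│   │
│ ╵ └─┐ └─────┘ ╶─┐ ╵ ╷ ╵ ╶─┤
│     │↳ → → → ↑  │↳ ↑│↳ → B│
└─────┴───────────┴───┴─────┘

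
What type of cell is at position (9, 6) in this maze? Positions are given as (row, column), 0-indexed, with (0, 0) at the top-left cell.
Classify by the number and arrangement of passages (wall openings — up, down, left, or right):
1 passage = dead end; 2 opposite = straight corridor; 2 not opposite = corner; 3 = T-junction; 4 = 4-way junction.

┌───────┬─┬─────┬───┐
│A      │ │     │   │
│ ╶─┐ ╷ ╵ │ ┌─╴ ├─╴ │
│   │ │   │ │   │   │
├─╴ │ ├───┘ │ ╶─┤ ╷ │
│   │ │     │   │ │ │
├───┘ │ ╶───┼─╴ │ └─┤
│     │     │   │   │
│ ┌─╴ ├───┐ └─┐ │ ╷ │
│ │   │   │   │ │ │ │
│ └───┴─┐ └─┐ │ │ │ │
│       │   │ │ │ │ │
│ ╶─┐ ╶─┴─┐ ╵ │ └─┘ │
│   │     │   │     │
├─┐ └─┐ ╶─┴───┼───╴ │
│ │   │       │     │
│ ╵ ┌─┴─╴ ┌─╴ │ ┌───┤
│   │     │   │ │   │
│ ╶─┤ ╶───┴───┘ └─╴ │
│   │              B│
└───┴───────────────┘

Checking cell at (9, 6):
Number of passages: 2
Cell type: straight corridor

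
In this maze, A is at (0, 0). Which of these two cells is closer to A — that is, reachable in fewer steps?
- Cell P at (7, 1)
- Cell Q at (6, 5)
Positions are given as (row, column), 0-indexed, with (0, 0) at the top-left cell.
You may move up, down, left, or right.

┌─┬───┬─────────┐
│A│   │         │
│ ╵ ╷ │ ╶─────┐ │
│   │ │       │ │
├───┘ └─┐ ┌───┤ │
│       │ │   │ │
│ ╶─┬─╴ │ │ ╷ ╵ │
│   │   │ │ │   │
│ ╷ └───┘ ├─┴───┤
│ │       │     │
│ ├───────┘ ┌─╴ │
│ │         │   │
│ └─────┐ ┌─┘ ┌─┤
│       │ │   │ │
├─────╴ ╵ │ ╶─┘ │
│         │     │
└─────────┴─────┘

Shortest path A → P at (7, 1): 18 steps
Shortest path A → Q at (6, 5): 27 steps

P is closer (18 steps vs 27 steps).

Path to P:

┌─┬───┬─────────┐
│A│↱ ↓│         │
│ ╵ ╷ │ ╶─────┐ │
│↳ ↑│↓│       │ │
├───┘ └─┐ ┌───┤ │
│↓ ← ↲  │ │   │ │
│ ╶─┬─╴ │ │ ╷ ╵ │
│↓  │   │ │ │   │
│ ╷ └───┘ ├─┴───┤
│↓│       │     │
│ ├───────┘ ┌─╴ │
│↓│         │   │
│ └─────┐ ┌─┘ ┌─┤
│↳ → → ↓│ │   │ │
├─────╴ ╵ │ ╶─┘ │
│  P ← ↲  │     │
└─────────┴─────┘

Path to Q:

┌─┬───┬─────────┐
│A│↱ ↓│         │
│ ╵ ╷ │ ╶─────┐ │
│↳ ↑│↓│       │ │
├───┘ └─┐ ┌───┤ │
│↓ ← ↲  │ │   │ │
│ ╶─┬─╴ │ │ ╷ ╵ │
│↓  │   │ │ │   │
│ ╷ └───┘ ├─┴───┤
│↓│       │↱ → ↓│
│ ├───────┘ ┌─╴ │
│↓│      ↱ ↑│↓ ↲│
│ └─────┐ ┌─┘ ┌─┤
│↳ → → ↓│↑│Q ↲│ │
├─────╴ ╵ │ ╶─┘ │
│      ↳ ↑│     │
└─────────┴─────┘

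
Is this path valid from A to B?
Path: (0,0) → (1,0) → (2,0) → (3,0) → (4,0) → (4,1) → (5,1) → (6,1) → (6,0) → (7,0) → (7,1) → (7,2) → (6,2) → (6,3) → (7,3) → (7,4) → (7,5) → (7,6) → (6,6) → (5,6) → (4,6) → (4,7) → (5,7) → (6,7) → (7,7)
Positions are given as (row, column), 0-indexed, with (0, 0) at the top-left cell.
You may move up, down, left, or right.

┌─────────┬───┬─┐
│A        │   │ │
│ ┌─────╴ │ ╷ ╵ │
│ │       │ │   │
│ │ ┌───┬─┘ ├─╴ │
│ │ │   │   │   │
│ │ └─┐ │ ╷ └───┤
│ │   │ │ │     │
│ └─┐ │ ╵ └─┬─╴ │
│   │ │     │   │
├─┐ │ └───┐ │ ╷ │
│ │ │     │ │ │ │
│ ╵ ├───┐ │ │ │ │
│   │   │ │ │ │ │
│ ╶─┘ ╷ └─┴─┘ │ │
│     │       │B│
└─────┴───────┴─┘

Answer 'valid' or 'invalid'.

Checking path validity:
Result: All consecutive moves are passable.

valid

Correct solution:

┌─────────┬───┬─┐
│A        │   │ │
│ ┌─────╴ │ ╷ ╵ │
│↓│       │ │   │
│ │ ┌───┬─┘ ├─╴ │
│↓│ │   │   │   │
│ │ └─┐ │ ╷ └───┤
│↓│   │ │ │     │
│ └─┐ │ ╵ └─┬─╴ │
│↳ ↓│ │     │↱ ↓│
├─┐ │ └───┐ │ ╷ │
│ │↓│     │ │↑│↓│
│ ╵ ├───┐ │ │ │ │
│↓ ↲│↱ ↓│ │ │↑│↓│
│ ╶─┘ ╷ └─┴─┘ │ │
│↳ → ↑│↳ → → ↑│B│
└─────┴───────┴─┘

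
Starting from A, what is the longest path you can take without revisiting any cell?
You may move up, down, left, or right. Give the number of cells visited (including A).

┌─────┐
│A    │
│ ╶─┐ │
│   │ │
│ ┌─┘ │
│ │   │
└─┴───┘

Finding longest simple path using DFS:
Start: (0, 0)
Longest path visits 6 cells
Path: A → right → right → down → down → left

Solution:

┌─────┐
│A → ↓│
│ ╶─┐ │
│   │↓│
│ ┌─┘ │
│ │B ↲│
└─┴───┘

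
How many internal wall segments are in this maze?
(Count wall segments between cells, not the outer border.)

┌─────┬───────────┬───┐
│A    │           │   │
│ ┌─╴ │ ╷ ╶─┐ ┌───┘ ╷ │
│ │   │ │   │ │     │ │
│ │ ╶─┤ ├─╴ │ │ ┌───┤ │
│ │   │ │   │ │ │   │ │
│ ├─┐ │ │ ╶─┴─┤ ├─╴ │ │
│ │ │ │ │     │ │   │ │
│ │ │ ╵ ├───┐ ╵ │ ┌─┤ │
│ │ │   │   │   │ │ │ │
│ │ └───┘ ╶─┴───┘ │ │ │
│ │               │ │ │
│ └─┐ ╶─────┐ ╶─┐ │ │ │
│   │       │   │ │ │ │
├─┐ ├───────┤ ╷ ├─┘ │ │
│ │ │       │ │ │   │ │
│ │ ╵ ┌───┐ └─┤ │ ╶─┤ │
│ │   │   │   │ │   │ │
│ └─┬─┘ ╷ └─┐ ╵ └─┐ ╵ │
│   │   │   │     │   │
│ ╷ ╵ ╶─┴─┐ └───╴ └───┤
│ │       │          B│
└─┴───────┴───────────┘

Counting internal wall segments:
Total internal walls: 100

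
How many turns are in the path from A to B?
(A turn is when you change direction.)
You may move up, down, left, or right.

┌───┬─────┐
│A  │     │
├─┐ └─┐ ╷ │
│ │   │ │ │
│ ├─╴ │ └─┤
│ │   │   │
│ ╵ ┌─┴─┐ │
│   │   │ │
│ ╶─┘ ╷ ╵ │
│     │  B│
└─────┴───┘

Directions: right, down, right, down, left, down, left, down, right, right, up, right, down, right
Number of turns: 12

Solution:

┌───┬─────┐
│A ↓│     │
├─┐ └─┐ ╷ │
│ │↳ ↓│ │ │
│ ├─╴ │ └─┤
│ │↓ ↲│   │
│ ╵ ┌─┴─┐ │
│↓ ↲│↱ ↓│ │
│ ╶─┘ ╷ ╵ │
│↳ → ↑│↳ B│
└─────┴───┘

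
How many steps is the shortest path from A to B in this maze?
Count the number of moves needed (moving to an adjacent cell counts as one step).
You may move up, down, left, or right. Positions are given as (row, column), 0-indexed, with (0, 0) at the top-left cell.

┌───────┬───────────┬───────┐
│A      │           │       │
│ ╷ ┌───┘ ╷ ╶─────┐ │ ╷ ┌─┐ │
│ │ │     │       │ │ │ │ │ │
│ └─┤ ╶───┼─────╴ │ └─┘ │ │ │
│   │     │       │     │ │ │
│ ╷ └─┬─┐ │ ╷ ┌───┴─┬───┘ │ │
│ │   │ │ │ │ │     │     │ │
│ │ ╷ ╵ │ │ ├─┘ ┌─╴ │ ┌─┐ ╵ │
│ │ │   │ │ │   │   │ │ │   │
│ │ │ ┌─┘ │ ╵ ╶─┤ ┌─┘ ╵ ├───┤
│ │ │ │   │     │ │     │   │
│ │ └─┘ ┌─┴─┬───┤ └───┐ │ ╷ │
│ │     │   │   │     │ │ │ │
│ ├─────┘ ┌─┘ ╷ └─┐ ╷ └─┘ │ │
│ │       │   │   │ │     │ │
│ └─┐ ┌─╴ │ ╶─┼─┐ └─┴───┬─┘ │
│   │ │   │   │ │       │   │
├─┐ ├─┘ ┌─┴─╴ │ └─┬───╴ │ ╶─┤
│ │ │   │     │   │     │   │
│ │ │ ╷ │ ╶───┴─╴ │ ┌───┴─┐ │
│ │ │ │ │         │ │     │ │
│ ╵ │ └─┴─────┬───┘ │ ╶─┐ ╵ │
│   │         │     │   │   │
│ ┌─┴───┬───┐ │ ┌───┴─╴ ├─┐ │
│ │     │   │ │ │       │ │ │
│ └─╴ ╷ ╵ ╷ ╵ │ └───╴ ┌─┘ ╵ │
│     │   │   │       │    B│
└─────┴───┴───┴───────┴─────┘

Using BFS to find shortest path:
Start: (0, 0), End: (13, 13)
Path found:
(0,0) → (1,0) → (2,0) → (2,1) → (3,1) → (4,1) → (5,1) → (6,1) → (6,2) → (6,3) → (5,3) → (5,4) → (4,4) → (3,4) → (2,4) → (2,3) → (2,2) → (1,2) → (1,3) → (1,4) → (0,4) → (0,5) → (1,5) → (1,6) → (1,7) → (1,8) → (2,8) → (2,7) → (2,6) → (2,5) → (3,5) → (4,5) → (5,5) → (5,6) → (4,6) → (4,7) → (3,7) → (3,8) → (3,9) → (4,9) → (4,8) → (5,8) → (6,8) → (6,9) → (6,10) → (7,10) → (7,11) → (7,12) → (6,12) → (5,12) → (5,13) → (6,13) → (7,13) → (8,13) → (8,12) → (9,12) → (9,13) → (10,13) → (11,13) → (12,13) → (13,13)
Number of steps: 60

Solution:

┌───────┬───────────┬───────┐
│A      │↱ ↓        │       │
│ ╷ ┌───┘ ╷ ╶─────┐ │ ╷ ┌─┐ │
│↓│ │↱ → ↑│↳ → → ↓│ │ │ │ │ │
│ └─┤ ╶───┼─────╴ │ └─┘ │ │ │
│↳ ↓│↑ ← ↰│↓ ← ← ↲│     │ │ │
│ ╷ └─┬─┐ │ ╷ ┌───┴─┬───┘ │ │
│ │↓  │ │↑│↓│ │↱ → ↓│     │ │
│ │ ╷ ╵ │ │ ├─┘ ┌─╴ │ ┌─┐ ╵ │
│ │↓│   │↑│↓│↱ ↑│↓ ↲│ │ │   │
│ │ │ ┌─┘ │ ╵ ╶─┤ ┌─┘ ╵ ├───┤
│ │↓│ │↱ ↑│↳ ↑  │↓│     │↱ ↓│
│ │ └─┘ ┌─┴─┬───┤ └───┐ │ ╷ │
│ │↳ → ↑│   │   │↳ → ↓│ │↑│↓│
│ ├─────┘ ┌─┘ ╷ └─┐ ╷ └─┘ │ │
│ │       │   │   │ │↳ → ↑│↓│
│ └─┐ ┌─╴ │ ╶─┼─┐ └─┴───┬─┘ │
│   │ │   │   │ │       │↓ ↲│
├─┐ ├─┘ ┌─┴─╴ │ └─┬───╴ │ ╶─┤
│ │ │   │     │   │     │↳ ↓│
│ │ │ ╷ │ ╶───┴─╴ │ ┌───┴─┐ │
│ │ │ │ │         │ │     │↓│
│ ╵ │ └─┴─────┬───┘ │ ╶─┐ ╵ │
│   │         │     │   │  ↓│
│ ┌─┴───┬───┐ │ ┌───┴─╴ ├─┐ │
│ │     │   │ │ │       │ │↓│
│ └─╴ ╷ ╵ ╷ ╵ │ └───╴ ┌─┘ ╵ │
│     │   │   │       │    B│
└─────┴───┴───┴───────┴─────┘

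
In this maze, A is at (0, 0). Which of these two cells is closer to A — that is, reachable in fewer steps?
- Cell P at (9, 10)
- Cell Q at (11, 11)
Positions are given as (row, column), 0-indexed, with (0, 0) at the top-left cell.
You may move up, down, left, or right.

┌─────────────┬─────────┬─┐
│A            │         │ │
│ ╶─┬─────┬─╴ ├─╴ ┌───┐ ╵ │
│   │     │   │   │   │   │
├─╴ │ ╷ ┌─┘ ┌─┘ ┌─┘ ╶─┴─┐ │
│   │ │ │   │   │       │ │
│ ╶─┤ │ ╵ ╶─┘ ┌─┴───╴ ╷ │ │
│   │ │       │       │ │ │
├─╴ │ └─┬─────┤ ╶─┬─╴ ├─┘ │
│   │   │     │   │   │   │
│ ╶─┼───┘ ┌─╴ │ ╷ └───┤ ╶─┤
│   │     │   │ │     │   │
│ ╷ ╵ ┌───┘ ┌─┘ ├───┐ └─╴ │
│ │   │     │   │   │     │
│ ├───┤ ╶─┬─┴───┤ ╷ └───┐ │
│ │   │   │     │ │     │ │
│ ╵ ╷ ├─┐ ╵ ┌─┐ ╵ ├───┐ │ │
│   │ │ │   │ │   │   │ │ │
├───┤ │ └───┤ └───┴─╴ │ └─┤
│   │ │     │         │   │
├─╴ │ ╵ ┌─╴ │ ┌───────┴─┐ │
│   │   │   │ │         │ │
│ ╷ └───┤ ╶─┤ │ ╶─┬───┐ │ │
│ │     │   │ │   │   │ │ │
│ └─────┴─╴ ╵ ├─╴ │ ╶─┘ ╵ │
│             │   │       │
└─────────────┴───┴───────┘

Shortest path A → P at (9, 10): 35 steps
Shortest path A → Q at (11, 11): 46 steps

P is closer (35 steps vs 46 steps).

Path to P:

┌─────────────┬─────────┬─┐
│A            │         │ │
│ ╶─┬─────┬─╴ ├─╴ ┌───┐ ╵ │
│↳ ↓│     │   │   │   │   │
├─╴ │ ╷ ┌─┘ ┌─┘ ┌─┘ ╶─┴─┐ │
│↓ ↲│ │ │   │   │       │ │
│ ╶─┤ │ ╵ ╶─┘ ┌─┴───╴ ╷ │ │
│↳ ↓│ │       │       │ │ │
├─╴ │ └─┬─────┤ ╶─┬─╴ ├─┘ │
│↓ ↲│   │     │   │   │   │
│ ╶─┼───┘ ┌─╴ │ ╷ └───┤ ╶─┤
│↓  │     │   │ │     │   │
│ ╷ ╵ ┌───┘ ┌─┘ ├───┐ └─╴ │
│↓│   │     │   │   │     │
│ ├───┤ ╶─┬─┴───┤ ╷ └───┐ │
│↓│↱ ↓│   │     │ │     │ │
│ ╵ ╷ ├─┐ ╵ ┌─┐ ╵ ├───┐ │ │
│↳ ↑│↓│ │   │ │   │   │ │ │
├───┤ │ └───┤ └───┴─╴ │ └─┤
│   │↓│↱ → ↓│↱ → → → P│   │
├─╴ │ ╵ ┌─╴ │ ┌───────┴─┐ │
│   │↳ ↑│↓ ↲│↑│         │ │
│ ╷ └───┤ ╶─┤ │ ╶─┬───┐ │ │
│ │     │↳ ↓│↑│   │   │ │ │
│ └─────┴─╴ ╵ ├─╴ │ ╶─┘ ╵ │
│          ↳ ↑│   │       │
└─────────────┴───┴───────┘

Path to Q:

┌─────────────┬─────────┬─┐
│A            │         │ │
│ ╶─┬─────┬─╴ ├─╴ ┌───┐ ╵ │
│↳ ↓│     │   │   │   │   │
├─╴ │ ╷ ┌─┘ ┌─┘ ┌─┘ ╶─┴─┐ │
│↓ ↲│ │ │   │   │       │ │
│ ╶─┤ │ ╵ ╶─┘ ┌─┴───╴ ╷ │ │
│↳ ↓│ │       │       │ │ │
├─╴ │ └─┬─────┤ ╶─┬─╴ ├─┘ │
│↓ ↲│   │↱ → ↓│   │   │   │
│ ╶─┼───┘ ┌─╴ │ ╷ └───┤ ╶─┤
│↳ ↓│↱ → ↑│↓ ↲│ │     │   │
│ ╷ ╵ ┌───┘ ┌─┘ ├───┐ └─╴ │
│ │↳ ↑│↓ ← ↲│   │↱ ↓│     │
│ ├───┤ ╶─┬─┴───┤ ╷ └───┐ │
│ │   │↳ ↓│↱ → ↓│↑│↳ → ↓│ │
│ ╵ ╷ ├─┐ ╵ ┌─┐ ╵ ├───┐ │ │
│   │ │ │↳ ↑│ │↳ ↑│   │↓│ │
├───┤ │ └───┤ └───┴─╴ │ └─┤
│   │ │     │         │↳ ↓│
├─╴ │ ╵ ┌─╴ │ ┌───────┴─┐ │
│   │   │   │ │         │↓│
│ ╷ └───┤ ╶─┤ │ ╶─┬───┐ │ │
│ │     │   │ │   │   │Q│↓│
│ └─────┴─╴ ╵ ├─╴ │ ╶─┘ ╵ │
│             │   │    ↑ ↲│
└─────────────┴───┴───────┘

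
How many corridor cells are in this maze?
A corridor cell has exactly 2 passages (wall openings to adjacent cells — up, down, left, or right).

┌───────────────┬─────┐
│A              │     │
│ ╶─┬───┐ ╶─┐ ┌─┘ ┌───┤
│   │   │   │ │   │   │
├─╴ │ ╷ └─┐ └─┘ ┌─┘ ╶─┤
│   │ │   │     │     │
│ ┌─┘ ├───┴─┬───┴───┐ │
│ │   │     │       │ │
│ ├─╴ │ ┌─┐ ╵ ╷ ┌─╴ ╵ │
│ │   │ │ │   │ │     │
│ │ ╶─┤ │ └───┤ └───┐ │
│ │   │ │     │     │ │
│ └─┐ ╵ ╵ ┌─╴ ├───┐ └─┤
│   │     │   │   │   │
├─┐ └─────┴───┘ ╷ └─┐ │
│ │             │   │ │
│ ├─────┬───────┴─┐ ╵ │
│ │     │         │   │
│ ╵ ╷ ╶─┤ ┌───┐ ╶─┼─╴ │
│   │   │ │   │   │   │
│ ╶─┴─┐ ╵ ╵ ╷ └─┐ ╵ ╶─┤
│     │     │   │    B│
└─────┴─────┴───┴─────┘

Counting cells with exactly 2 passages:
Total corridor cells: 89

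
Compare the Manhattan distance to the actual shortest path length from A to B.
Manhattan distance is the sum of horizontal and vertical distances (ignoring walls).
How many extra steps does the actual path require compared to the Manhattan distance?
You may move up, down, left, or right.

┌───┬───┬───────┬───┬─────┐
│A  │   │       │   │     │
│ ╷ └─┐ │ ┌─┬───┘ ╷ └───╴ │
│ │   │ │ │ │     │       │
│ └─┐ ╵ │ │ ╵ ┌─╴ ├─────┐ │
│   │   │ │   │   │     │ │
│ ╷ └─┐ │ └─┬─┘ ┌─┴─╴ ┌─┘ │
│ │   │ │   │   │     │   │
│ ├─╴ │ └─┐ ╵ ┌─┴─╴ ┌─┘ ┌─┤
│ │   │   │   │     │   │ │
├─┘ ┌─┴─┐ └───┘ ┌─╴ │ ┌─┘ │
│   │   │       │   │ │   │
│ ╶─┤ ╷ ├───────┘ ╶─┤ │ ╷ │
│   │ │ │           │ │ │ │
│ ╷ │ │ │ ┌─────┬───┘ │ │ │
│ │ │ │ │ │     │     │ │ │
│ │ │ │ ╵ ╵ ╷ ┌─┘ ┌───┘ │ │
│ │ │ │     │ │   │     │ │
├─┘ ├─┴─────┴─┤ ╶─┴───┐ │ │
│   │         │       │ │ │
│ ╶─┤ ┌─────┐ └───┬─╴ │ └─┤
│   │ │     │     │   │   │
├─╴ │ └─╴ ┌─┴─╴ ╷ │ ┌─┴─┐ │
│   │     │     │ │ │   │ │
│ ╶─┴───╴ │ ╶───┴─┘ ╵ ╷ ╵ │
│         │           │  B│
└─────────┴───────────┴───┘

Manhattan distance: |12 - 0| + |12 - 0| = 24
Actual path length: 48
Extra steps: 48 - 24 = 24

Solution:

┌───┬───┬───────┬───┬─────┐
│A  │   │       │   │     │
│ ╷ └─┐ │ ┌─┬───┘ ╷ └───╴ │
│↓│   │ │ │ │     │       │
│ └─┐ ╵ │ │ ╵ ┌─╴ ├─────┐ │
│↳ ↓│   │ │   │   │     │ │
│ ╷ └─┐ │ └─┬─┘ ┌─┴─╴ ┌─┘ │
│ │↳ ↓│ │   │   │     │   │
│ ├─╴ │ └─┐ ╵ ┌─┴─╴ ┌─┘ ┌─┤
│ │↓ ↲│   │   │     │   │ │
├─┘ ┌─┴─┐ └───┘ ┌─╴ │ ┌─┘ │
│↓ ↲│   │       │   │ │   │
│ ╶─┤ ╷ ├───────┘ ╶─┤ │ ╷ │
│↳ ↓│ │ │           │ │ │ │
│ ╷ │ │ │ ┌─────┬───┘ │ │ │
│ │↓│ │ │ │     │     │ │ │
│ │ │ │ ╵ ╵ ╷ ┌─┘ ┌───┘ │ │
│ │↓│ │     │ │   │     │ │
├─┘ ├─┴─────┴─┤ ╶─┴───┐ │ │
│↓ ↲│↱ → → → ↓│       │ │ │
│ ╶─┤ ┌─────┐ └───┬─╴ │ └─┤
│↳ ↓│↑│     │↳ ↓  │   │   │
├─╴ │ └─╴ ┌─┴─╴ ╷ │ ┌─┴─┐ │
│↓ ↲│↑ ← ↰│↓ ← ↲│ │ │↱ ↓│ │
│ ╶─┴───╴ │ ╶───┴─┘ ╵ ╷ ╵ │
│↳ → → → ↑│↳ → → → → ↑│↳ B│
└─────────┴───────────┴───┘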